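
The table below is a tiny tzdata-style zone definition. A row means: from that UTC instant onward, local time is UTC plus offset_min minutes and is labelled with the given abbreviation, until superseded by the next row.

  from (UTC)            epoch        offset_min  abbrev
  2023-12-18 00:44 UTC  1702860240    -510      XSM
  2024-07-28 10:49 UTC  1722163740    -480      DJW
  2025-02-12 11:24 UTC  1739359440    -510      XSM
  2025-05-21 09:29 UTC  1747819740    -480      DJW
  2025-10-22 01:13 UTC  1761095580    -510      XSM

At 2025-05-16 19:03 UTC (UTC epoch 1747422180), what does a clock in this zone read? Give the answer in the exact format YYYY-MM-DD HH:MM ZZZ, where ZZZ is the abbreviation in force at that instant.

2025-05-16 10:33 XSM

Query: 2025-05-16 19:03 UTC
Rule 3/5 (XSM, -08:30): 2025-02-12 11:24 UTC ≤ query < 2025-05-21 09:29 UTC
19·60 + 3 - 510 = 633 min
633 = 0·1440 + 633; 633 = 10·60 + 33 → 10:33, same day
→ 2025-05-16 10:33 XSM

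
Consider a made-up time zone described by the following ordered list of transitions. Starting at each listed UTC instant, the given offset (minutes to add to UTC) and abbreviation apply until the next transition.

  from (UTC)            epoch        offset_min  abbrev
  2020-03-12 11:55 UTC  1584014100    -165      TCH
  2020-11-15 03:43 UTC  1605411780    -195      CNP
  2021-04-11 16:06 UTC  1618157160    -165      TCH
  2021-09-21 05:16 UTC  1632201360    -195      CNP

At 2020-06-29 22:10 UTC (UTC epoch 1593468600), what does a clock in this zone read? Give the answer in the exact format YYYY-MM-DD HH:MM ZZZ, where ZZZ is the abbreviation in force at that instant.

2020-06-29 19:25 TCH

Query: 2020-06-29 22:10 UTC
Rule 1/4 (TCH, -02:45): 2020-03-12 11:55 UTC ≤ query < 2020-11-15 03:43 UTC
22·60 + 10 - 165 = 1165 min
1165 = 0·1440 + 1165; 1165 = 19·60 + 25 → 19:25, same day
→ 2020-06-29 19:25 TCH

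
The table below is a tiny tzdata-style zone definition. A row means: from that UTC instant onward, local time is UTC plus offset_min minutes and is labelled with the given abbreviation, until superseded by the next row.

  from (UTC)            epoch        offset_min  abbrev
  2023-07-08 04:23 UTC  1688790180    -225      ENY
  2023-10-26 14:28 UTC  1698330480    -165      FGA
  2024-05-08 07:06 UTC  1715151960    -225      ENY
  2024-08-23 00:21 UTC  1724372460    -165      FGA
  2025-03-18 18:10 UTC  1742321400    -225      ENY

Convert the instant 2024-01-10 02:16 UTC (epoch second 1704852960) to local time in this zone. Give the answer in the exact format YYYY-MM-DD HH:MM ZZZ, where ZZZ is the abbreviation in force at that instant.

2024-01-09 23:31 FGA

Query: 2024-01-10 02:16 UTC
Rule 2/5 (FGA, -02:45): 2023-10-26 14:28 UTC ≤ query < 2024-05-08 07:06 UTC
2·60 + 16 - 165 = -29 min
-29 = -1·1440 + 1411; 1411 = 23·60 + 31 → 23:31, 2024-01-10 - 1 day = 2024-01-09
→ 2024-01-09 23:31 FGA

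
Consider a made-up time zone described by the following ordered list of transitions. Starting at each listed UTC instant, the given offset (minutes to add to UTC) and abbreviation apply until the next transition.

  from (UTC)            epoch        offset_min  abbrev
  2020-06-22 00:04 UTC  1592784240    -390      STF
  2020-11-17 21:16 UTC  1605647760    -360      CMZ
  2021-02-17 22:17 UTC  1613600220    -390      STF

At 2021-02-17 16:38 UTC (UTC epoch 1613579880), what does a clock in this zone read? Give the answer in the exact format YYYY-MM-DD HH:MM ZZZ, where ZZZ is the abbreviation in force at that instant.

2021-02-17 10:38 CMZ

Query: 2021-02-17 16:38 UTC
Rule 2/3 (CMZ, -06:00): 2020-11-17 21:16 UTC ≤ query < 2021-02-17 22:17 UTC
16·60 + 38 - 360 = 638 min
638 = 0·1440 + 638; 638 = 10·60 + 38 → 10:38, same day
→ 2021-02-17 10:38 CMZ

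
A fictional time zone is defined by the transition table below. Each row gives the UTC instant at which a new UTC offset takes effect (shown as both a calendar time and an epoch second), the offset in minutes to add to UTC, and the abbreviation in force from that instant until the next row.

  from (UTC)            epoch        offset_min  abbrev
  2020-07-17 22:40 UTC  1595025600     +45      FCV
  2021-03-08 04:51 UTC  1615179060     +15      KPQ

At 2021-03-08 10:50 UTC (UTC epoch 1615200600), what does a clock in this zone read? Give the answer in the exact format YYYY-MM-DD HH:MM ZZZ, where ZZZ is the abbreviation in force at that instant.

Query: 2021-03-08 10:50 UTC
Rule 2/2 (KPQ, +00:15): 2021-03-08 04:51 UTC ≤ query < +∞
10·60 + 50 + 15 = 665 min
665 = 0·1440 + 665; 665 = 11·60 + 5 → 11:05, same day
→ 2021-03-08 11:05 KPQ

2021-03-08 11:05 KPQ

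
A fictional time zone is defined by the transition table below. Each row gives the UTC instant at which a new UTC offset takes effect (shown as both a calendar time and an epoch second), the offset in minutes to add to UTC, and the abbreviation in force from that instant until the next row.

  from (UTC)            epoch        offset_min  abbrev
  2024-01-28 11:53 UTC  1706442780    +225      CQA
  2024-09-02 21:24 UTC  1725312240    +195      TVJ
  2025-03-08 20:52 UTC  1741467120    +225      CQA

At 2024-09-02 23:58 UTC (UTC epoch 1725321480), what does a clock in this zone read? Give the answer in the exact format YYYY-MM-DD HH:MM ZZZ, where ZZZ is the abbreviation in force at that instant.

Query: 2024-09-02 23:58 UTC
Rule 2/3 (TVJ, +03:15): 2024-09-02 21:24 UTC ≤ query < 2025-03-08 20:52 UTC
23·60 + 58 + 195 = 1633 min
1633 = 1·1440 + 193; 193 = 3·60 + 13 → 03:13, 2024-09-02 + 1 day = 2024-09-03
→ 2024-09-03 03:13 TVJ

2024-09-03 03:13 TVJ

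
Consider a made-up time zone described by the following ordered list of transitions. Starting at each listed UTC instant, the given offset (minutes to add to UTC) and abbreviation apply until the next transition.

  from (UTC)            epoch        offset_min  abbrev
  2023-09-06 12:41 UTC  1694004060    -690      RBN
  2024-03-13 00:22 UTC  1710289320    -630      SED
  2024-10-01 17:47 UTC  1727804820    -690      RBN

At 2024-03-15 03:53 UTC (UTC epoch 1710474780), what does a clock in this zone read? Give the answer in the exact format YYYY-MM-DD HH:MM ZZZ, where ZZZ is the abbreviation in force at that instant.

Query: 2024-03-15 03:53 UTC
Rule 2/3 (SED, -10:30): 2024-03-13 00:22 UTC ≤ query < 2024-10-01 17:47 UTC
3·60 + 53 - 630 = -397 min
-397 = -1·1440 + 1043; 1043 = 17·60 + 23 → 17:23, 2024-03-15 - 1 day = 2024-03-14
→ 2024-03-14 17:23 SED

2024-03-14 17:23 SED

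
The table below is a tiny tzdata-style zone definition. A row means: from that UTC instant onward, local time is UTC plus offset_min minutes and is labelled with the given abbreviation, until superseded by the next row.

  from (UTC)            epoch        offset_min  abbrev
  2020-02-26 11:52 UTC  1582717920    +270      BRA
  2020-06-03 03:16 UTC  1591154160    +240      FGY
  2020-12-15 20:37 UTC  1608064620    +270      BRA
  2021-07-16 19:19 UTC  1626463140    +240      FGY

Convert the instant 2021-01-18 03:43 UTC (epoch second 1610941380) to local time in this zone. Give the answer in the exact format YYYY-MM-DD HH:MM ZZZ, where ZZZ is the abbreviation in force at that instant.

2021-01-18 08:13 BRA

Query: 2021-01-18 03:43 UTC
Rule 3/4 (BRA, +04:30): 2020-12-15 20:37 UTC ≤ query < 2021-07-16 19:19 UTC
3·60 + 43 + 270 = 493 min
493 = 0·1440 + 493; 493 = 8·60 + 13 → 08:13, same day
→ 2021-01-18 08:13 BRA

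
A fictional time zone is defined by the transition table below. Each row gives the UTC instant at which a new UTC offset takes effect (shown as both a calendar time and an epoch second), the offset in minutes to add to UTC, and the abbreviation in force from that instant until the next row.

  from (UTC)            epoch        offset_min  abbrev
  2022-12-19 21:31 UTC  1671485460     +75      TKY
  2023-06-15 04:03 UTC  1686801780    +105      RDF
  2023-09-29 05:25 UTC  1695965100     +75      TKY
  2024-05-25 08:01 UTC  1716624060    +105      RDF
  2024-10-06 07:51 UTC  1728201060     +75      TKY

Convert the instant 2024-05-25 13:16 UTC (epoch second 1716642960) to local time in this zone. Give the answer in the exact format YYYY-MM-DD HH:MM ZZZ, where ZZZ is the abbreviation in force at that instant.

Query: 2024-05-25 13:16 UTC
Rule 4/5 (RDF, +01:45): 2024-05-25 08:01 UTC ≤ query < 2024-10-06 07:51 UTC
13·60 + 16 + 105 = 901 min
901 = 0·1440 + 901; 901 = 15·60 + 1 → 15:01, same day
→ 2024-05-25 15:01 RDF

2024-05-25 15:01 RDF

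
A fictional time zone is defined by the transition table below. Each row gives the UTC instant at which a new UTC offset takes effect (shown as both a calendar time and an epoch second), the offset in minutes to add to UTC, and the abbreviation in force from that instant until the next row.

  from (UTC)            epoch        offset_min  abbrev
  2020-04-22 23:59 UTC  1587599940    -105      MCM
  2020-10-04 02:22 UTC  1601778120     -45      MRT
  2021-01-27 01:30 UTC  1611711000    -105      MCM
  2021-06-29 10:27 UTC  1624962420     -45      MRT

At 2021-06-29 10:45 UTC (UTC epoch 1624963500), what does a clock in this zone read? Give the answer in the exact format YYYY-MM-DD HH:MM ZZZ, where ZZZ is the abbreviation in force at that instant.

Query: 2021-06-29 10:45 UTC
Rule 4/4 (MRT, -00:45): 2021-06-29 10:27 UTC ≤ query < +∞
10·60 + 45 - 45 = 600 min
600 = 0·1440 + 600; 600 = 10·60 + 0 → 10:00, same day
→ 2021-06-29 10:00 MRT

2021-06-29 10:00 MRT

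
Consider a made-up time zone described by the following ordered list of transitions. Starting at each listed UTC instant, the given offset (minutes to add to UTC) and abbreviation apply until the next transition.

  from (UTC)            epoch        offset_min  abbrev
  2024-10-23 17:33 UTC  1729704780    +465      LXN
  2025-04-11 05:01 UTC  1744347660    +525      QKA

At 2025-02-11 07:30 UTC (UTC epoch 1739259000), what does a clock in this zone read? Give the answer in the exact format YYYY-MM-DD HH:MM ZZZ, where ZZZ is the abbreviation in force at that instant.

Query: 2025-02-11 07:30 UTC
Rule 1/2 (LXN, +07:45): 2024-10-23 17:33 UTC ≤ query < 2025-04-11 05:01 UTC
7·60 + 30 + 465 = 915 min
915 = 0·1440 + 915; 915 = 15·60 + 15 → 15:15, same day
→ 2025-02-11 15:15 LXN

2025-02-11 15:15 LXN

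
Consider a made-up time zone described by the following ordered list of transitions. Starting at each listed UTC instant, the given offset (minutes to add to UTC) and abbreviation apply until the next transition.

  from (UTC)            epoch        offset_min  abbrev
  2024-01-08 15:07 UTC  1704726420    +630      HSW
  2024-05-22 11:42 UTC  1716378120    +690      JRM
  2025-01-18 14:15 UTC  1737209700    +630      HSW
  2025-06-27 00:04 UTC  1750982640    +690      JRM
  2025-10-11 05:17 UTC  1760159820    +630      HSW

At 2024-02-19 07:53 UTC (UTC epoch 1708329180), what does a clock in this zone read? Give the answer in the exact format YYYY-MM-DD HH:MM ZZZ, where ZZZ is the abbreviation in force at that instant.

2024-02-19 18:23 HSW

Query: 2024-02-19 07:53 UTC
Rule 1/5 (HSW, +10:30): 2024-01-08 15:07 UTC ≤ query < 2024-05-22 11:42 UTC
7·60 + 53 + 630 = 1103 min
1103 = 0·1440 + 1103; 1103 = 18·60 + 23 → 18:23, same day
→ 2024-02-19 18:23 HSW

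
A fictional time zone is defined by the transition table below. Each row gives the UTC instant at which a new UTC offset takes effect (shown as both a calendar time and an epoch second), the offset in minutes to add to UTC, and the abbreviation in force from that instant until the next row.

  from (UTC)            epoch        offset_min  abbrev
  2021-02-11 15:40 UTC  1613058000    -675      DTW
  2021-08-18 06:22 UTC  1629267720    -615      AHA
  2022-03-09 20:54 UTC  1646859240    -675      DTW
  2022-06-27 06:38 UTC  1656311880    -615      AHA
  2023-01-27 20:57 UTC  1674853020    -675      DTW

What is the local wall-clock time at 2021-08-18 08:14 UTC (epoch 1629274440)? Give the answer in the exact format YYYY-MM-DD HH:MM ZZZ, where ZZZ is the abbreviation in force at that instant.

Query: 2021-08-18 08:14 UTC
Rule 2/5 (AHA, -10:15): 2021-08-18 06:22 UTC ≤ query < 2022-03-09 20:54 UTC
8·60 + 14 - 615 = -121 min
-121 = -1·1440 + 1319; 1319 = 21·60 + 59 → 21:59, 2021-08-18 - 1 day = 2021-08-17
→ 2021-08-17 21:59 AHA

2021-08-17 21:59 AHA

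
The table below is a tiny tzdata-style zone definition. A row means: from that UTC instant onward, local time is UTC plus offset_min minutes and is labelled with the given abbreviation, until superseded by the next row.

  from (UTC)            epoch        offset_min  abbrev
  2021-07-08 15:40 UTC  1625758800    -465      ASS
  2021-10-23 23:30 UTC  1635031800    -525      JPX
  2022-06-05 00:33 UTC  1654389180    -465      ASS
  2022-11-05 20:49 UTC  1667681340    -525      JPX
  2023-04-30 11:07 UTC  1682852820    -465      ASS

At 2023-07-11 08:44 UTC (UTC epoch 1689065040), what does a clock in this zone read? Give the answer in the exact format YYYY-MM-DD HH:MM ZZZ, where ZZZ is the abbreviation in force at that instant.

Query: 2023-07-11 08:44 UTC
Rule 5/5 (ASS, -07:45): 2023-04-30 11:07 UTC ≤ query < +∞
8·60 + 44 - 465 = 59 min
59 = 0·1440 + 59; 59 = 0·60 + 59 → 00:59, same day
→ 2023-07-11 00:59 ASS

2023-07-11 00:59 ASS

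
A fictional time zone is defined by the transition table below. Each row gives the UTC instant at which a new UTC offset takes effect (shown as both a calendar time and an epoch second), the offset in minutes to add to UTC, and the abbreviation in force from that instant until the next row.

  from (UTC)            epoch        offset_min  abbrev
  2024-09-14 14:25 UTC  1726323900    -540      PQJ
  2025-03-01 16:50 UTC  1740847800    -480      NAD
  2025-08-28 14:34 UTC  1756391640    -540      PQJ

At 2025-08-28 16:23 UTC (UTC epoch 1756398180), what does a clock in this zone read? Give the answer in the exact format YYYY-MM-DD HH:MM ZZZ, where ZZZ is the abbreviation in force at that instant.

Query: 2025-08-28 16:23 UTC
Rule 3/3 (PQJ, -09:00): 2025-08-28 14:34 UTC ≤ query < +∞
16·60 + 23 - 540 = 443 min
443 = 0·1440 + 443; 443 = 7·60 + 23 → 07:23, same day
→ 2025-08-28 07:23 PQJ

2025-08-28 07:23 PQJ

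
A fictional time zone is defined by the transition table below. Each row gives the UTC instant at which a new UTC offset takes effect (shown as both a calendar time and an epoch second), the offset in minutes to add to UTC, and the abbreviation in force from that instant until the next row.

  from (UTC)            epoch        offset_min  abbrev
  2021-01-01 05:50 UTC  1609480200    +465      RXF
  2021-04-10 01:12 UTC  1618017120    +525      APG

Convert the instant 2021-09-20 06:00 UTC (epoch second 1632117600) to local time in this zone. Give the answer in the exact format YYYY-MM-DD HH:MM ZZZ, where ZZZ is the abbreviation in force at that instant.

Query: 2021-09-20 06:00 UTC
Rule 2/2 (APG, +08:45): 2021-04-10 01:12 UTC ≤ query < +∞
6·60 + 0 + 525 = 885 min
885 = 0·1440 + 885; 885 = 14·60 + 45 → 14:45, same day
→ 2021-09-20 14:45 APG

2021-09-20 14:45 APG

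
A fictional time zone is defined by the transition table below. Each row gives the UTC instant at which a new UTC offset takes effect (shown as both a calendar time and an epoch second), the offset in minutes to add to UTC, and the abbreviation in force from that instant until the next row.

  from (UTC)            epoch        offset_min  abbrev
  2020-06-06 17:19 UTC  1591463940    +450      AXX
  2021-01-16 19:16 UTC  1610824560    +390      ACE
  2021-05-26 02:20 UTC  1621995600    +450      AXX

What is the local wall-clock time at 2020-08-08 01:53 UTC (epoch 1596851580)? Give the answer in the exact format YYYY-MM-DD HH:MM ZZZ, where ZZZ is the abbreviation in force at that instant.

Query: 2020-08-08 01:53 UTC
Rule 1/3 (AXX, +07:30): 2020-06-06 17:19 UTC ≤ query < 2021-01-16 19:16 UTC
1·60 + 53 + 450 = 563 min
563 = 0·1440 + 563; 563 = 9·60 + 23 → 09:23, same day
→ 2020-08-08 09:23 AXX

2020-08-08 09:23 AXX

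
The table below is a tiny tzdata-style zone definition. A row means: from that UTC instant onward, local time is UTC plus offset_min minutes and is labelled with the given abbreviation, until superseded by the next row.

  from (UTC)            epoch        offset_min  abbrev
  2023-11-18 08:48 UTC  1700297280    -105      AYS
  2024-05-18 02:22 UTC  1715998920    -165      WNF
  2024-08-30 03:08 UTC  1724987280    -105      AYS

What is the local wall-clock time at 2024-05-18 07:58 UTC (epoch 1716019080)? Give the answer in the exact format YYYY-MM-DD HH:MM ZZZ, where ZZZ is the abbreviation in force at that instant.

2024-05-18 05:13 WNF

Query: 2024-05-18 07:58 UTC
Rule 2/3 (WNF, -02:45): 2024-05-18 02:22 UTC ≤ query < 2024-08-30 03:08 UTC
7·60 + 58 - 165 = 313 min
313 = 0·1440 + 313; 313 = 5·60 + 13 → 05:13, same day
→ 2024-05-18 05:13 WNF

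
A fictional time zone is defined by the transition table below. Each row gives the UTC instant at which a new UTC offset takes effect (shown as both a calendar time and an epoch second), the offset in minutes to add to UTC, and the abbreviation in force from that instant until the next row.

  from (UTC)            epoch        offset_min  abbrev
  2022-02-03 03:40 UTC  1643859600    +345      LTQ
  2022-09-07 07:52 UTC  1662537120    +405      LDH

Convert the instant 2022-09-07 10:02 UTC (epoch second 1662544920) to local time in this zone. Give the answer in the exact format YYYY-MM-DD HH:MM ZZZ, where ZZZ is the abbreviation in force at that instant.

Query: 2022-09-07 10:02 UTC
Rule 2/2 (LDH, +06:45): 2022-09-07 07:52 UTC ≤ query < +∞
10·60 + 2 + 405 = 1007 min
1007 = 0·1440 + 1007; 1007 = 16·60 + 47 → 16:47, same day
→ 2022-09-07 16:47 LDH

2022-09-07 16:47 LDH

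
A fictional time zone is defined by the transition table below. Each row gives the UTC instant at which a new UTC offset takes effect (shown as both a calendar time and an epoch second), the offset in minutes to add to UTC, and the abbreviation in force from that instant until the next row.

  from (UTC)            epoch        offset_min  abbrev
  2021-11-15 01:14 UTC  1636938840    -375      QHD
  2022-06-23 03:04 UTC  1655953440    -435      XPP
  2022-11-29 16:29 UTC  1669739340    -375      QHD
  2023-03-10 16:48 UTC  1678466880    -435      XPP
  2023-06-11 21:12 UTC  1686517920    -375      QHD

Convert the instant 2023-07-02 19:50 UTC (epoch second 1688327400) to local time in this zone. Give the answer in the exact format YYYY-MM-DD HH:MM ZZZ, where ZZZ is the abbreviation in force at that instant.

Query: 2023-07-02 19:50 UTC
Rule 5/5 (QHD, -06:15): 2023-06-11 21:12 UTC ≤ query < +∞
19·60 + 50 - 375 = 815 min
815 = 0·1440 + 815; 815 = 13·60 + 35 → 13:35, same day
→ 2023-07-02 13:35 QHD

2023-07-02 13:35 QHD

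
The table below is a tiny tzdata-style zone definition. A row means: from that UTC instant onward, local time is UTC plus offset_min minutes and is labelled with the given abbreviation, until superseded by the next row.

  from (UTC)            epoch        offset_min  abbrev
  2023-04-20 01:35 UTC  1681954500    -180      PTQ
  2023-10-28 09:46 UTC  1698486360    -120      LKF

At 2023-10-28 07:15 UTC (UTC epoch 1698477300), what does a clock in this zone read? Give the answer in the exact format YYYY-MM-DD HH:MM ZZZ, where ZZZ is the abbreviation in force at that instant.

2023-10-28 04:15 PTQ

Query: 2023-10-28 07:15 UTC
Rule 1/2 (PTQ, -03:00): 2023-04-20 01:35 UTC ≤ query < 2023-10-28 09:46 UTC
7·60 + 15 - 180 = 255 min
255 = 0·1440 + 255; 255 = 4·60 + 15 → 04:15, same day
→ 2023-10-28 04:15 PTQ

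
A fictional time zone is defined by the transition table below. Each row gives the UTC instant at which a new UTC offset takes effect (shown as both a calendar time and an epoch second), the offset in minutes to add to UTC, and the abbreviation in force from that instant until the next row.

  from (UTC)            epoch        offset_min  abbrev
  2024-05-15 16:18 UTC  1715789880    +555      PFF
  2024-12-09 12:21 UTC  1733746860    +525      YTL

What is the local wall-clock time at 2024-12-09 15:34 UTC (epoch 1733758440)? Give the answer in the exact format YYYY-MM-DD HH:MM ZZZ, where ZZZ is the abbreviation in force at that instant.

2024-12-10 00:19 YTL

Query: 2024-12-09 15:34 UTC
Rule 2/2 (YTL, +08:45): 2024-12-09 12:21 UTC ≤ query < +∞
15·60 + 34 + 525 = 1459 min
1459 = 1·1440 + 19; 19 = 0·60 + 19 → 00:19, 2024-12-09 + 1 day = 2024-12-10
→ 2024-12-10 00:19 YTL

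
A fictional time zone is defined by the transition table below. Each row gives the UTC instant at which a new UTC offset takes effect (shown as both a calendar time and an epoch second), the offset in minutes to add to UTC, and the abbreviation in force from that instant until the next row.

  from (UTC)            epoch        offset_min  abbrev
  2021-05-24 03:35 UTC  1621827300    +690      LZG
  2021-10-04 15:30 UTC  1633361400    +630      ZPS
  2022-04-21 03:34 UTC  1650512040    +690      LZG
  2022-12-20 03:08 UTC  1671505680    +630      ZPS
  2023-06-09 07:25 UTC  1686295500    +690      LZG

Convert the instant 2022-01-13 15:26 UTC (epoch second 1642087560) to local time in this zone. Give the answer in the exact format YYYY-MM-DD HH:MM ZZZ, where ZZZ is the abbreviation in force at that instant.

2022-01-14 01:56 ZPS

Query: 2022-01-13 15:26 UTC
Rule 2/5 (ZPS, +10:30): 2021-10-04 15:30 UTC ≤ query < 2022-04-21 03:34 UTC
15·60 + 26 + 630 = 1556 min
1556 = 1·1440 + 116; 116 = 1·60 + 56 → 01:56, 2022-01-13 + 1 day = 2022-01-14
→ 2022-01-14 01:56 ZPS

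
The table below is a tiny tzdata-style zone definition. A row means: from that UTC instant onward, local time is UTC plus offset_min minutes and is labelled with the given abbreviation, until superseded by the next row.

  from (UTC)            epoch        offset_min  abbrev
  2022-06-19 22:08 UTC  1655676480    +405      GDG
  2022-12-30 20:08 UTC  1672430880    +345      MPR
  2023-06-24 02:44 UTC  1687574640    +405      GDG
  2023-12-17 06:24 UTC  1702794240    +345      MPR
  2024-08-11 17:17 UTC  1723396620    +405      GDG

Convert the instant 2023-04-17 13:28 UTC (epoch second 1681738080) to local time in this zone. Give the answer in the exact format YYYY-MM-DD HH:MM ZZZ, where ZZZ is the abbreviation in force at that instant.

Query: 2023-04-17 13:28 UTC
Rule 2/5 (MPR, +05:45): 2022-12-30 20:08 UTC ≤ query < 2023-06-24 02:44 UTC
13·60 + 28 + 345 = 1153 min
1153 = 0·1440 + 1153; 1153 = 19·60 + 13 → 19:13, same day
→ 2023-04-17 19:13 MPR

2023-04-17 19:13 MPR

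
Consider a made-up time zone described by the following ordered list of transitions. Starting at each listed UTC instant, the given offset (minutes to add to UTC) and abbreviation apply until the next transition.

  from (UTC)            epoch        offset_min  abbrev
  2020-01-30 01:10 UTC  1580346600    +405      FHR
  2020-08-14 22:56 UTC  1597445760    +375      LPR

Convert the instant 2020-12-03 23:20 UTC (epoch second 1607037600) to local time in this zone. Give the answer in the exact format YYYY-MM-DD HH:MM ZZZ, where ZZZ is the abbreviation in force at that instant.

Query: 2020-12-03 23:20 UTC
Rule 2/2 (LPR, +06:15): 2020-08-14 22:56 UTC ≤ query < +∞
23·60 + 20 + 375 = 1775 min
1775 = 1·1440 + 335; 335 = 5·60 + 35 → 05:35, 2020-12-03 + 1 day = 2020-12-04
→ 2020-12-04 05:35 LPR

2020-12-04 05:35 LPR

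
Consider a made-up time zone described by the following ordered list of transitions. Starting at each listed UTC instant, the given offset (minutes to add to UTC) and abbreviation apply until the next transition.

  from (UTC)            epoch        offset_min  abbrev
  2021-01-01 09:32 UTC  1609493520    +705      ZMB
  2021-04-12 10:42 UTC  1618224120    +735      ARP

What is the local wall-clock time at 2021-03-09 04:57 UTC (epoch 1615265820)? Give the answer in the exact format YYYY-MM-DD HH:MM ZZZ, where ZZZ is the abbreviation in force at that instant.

2021-03-09 16:42 ZMB

Query: 2021-03-09 04:57 UTC
Rule 1/2 (ZMB, +11:45): 2021-01-01 09:32 UTC ≤ query < 2021-04-12 10:42 UTC
4·60 + 57 + 705 = 1002 min
1002 = 0·1440 + 1002; 1002 = 16·60 + 42 → 16:42, same day
→ 2021-03-09 16:42 ZMB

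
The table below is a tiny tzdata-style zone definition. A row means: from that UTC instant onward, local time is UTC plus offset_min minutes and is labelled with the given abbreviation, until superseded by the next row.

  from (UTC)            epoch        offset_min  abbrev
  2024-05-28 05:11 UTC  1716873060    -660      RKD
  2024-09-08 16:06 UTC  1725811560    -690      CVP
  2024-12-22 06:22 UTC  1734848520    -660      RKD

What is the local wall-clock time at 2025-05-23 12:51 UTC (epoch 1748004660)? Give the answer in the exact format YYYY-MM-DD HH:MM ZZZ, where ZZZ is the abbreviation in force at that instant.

2025-05-23 01:51 RKD

Query: 2025-05-23 12:51 UTC
Rule 3/3 (RKD, -11:00): 2024-12-22 06:22 UTC ≤ query < +∞
12·60 + 51 - 660 = 111 min
111 = 0·1440 + 111; 111 = 1·60 + 51 → 01:51, same day
→ 2025-05-23 01:51 RKD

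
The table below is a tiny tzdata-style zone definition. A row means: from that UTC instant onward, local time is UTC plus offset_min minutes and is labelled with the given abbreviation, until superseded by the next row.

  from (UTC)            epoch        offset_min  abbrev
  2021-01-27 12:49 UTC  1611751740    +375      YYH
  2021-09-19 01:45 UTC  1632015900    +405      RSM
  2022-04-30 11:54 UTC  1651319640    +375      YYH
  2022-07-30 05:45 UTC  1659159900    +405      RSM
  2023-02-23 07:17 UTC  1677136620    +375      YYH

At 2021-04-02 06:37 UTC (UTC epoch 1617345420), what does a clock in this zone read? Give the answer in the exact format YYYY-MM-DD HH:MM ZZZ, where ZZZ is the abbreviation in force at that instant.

2021-04-02 12:52 YYH

Query: 2021-04-02 06:37 UTC
Rule 1/5 (YYH, +06:15): 2021-01-27 12:49 UTC ≤ query < 2021-09-19 01:45 UTC
6·60 + 37 + 375 = 772 min
772 = 0·1440 + 772; 772 = 12·60 + 52 → 12:52, same day
→ 2021-04-02 12:52 YYH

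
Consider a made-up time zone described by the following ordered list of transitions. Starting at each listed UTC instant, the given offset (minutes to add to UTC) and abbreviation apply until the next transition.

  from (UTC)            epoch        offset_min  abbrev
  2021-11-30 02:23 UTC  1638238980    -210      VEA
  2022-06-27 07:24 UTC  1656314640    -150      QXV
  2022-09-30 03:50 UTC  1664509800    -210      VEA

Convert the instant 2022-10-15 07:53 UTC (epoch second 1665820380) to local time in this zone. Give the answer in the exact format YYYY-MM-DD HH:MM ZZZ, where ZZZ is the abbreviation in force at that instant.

Query: 2022-10-15 07:53 UTC
Rule 3/3 (VEA, -03:30): 2022-09-30 03:50 UTC ≤ query < +∞
7·60 + 53 - 210 = 263 min
263 = 0·1440 + 263; 263 = 4·60 + 23 → 04:23, same day
→ 2022-10-15 04:23 VEA

2022-10-15 04:23 VEA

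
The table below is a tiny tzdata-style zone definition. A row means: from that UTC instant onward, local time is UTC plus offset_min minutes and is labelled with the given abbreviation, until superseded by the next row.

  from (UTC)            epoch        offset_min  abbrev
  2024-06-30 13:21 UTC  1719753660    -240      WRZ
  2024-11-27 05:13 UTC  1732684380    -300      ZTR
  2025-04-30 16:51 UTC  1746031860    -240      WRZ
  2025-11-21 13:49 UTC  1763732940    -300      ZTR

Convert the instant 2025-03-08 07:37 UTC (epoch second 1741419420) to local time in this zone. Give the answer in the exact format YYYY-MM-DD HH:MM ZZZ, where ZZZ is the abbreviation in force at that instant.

2025-03-08 02:37 ZTR

Query: 2025-03-08 07:37 UTC
Rule 2/4 (ZTR, -05:00): 2024-11-27 05:13 UTC ≤ query < 2025-04-30 16:51 UTC
7·60 + 37 - 300 = 157 min
157 = 0·1440 + 157; 157 = 2·60 + 37 → 02:37, same day
→ 2025-03-08 02:37 ZTR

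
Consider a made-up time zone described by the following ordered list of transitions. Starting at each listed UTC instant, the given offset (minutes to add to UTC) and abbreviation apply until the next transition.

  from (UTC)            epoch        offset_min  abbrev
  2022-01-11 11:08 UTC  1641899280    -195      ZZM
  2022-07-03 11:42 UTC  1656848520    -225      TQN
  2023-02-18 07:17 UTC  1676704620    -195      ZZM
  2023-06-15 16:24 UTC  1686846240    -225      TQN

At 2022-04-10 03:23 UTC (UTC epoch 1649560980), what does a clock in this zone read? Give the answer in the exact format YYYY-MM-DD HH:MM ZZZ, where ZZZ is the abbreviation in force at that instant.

Query: 2022-04-10 03:23 UTC
Rule 1/4 (ZZM, -03:15): 2022-01-11 11:08 UTC ≤ query < 2022-07-03 11:42 UTC
3·60 + 23 - 195 = 8 min
8 = 0·1440 + 8; 8 = 0·60 + 8 → 00:08, same day
→ 2022-04-10 00:08 ZZM

2022-04-10 00:08 ZZM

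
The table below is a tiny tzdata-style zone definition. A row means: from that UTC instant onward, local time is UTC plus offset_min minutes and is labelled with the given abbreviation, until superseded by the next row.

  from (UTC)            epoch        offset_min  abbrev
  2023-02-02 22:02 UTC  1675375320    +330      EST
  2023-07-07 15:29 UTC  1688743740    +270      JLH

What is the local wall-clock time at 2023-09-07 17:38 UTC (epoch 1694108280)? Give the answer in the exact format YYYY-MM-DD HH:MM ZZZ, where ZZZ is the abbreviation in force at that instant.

Query: 2023-09-07 17:38 UTC
Rule 2/2 (JLH, +04:30): 2023-07-07 15:29 UTC ≤ query < +∞
17·60 + 38 + 270 = 1328 min
1328 = 0·1440 + 1328; 1328 = 22·60 + 8 → 22:08, same day
→ 2023-09-07 22:08 JLH

2023-09-07 22:08 JLH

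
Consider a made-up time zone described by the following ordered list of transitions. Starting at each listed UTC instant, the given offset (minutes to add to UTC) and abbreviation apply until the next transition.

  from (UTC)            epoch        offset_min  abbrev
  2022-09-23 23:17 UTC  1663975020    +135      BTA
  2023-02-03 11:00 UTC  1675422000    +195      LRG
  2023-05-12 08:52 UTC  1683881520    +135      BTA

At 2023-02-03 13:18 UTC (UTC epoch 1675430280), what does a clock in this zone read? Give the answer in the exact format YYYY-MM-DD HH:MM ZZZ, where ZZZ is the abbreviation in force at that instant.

2023-02-03 16:33 LRG

Query: 2023-02-03 13:18 UTC
Rule 2/3 (LRG, +03:15): 2023-02-03 11:00 UTC ≤ query < 2023-05-12 08:52 UTC
13·60 + 18 + 195 = 993 min
993 = 0·1440 + 993; 993 = 16·60 + 33 → 16:33, same day
→ 2023-02-03 16:33 LRG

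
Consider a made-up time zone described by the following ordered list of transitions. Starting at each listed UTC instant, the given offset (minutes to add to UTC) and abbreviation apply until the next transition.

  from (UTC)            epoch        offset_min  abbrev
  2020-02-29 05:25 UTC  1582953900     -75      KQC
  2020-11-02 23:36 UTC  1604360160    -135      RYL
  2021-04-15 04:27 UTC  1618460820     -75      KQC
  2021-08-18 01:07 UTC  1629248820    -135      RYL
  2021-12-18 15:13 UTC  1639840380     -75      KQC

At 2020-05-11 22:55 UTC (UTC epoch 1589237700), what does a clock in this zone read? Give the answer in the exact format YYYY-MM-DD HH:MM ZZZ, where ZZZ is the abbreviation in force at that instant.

2020-05-11 21:40 KQC

Query: 2020-05-11 22:55 UTC
Rule 1/5 (KQC, -01:15): 2020-02-29 05:25 UTC ≤ query < 2020-11-02 23:36 UTC
22·60 + 55 - 75 = 1300 min
1300 = 0·1440 + 1300; 1300 = 21·60 + 40 → 21:40, same day
→ 2020-05-11 21:40 KQC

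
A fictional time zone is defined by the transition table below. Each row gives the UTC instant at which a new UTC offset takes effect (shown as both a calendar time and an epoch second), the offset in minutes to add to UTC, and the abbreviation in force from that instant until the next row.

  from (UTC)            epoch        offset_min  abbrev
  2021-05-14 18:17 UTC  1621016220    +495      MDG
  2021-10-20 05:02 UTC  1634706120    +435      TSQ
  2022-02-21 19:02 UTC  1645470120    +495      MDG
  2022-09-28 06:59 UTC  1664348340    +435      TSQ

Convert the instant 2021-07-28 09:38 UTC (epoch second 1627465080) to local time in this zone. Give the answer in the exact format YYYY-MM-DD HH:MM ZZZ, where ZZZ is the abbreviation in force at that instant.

Query: 2021-07-28 09:38 UTC
Rule 1/4 (MDG, +08:15): 2021-05-14 18:17 UTC ≤ query < 2021-10-20 05:02 UTC
9·60 + 38 + 495 = 1073 min
1073 = 0·1440 + 1073; 1073 = 17·60 + 53 → 17:53, same day
→ 2021-07-28 17:53 MDG

2021-07-28 17:53 MDG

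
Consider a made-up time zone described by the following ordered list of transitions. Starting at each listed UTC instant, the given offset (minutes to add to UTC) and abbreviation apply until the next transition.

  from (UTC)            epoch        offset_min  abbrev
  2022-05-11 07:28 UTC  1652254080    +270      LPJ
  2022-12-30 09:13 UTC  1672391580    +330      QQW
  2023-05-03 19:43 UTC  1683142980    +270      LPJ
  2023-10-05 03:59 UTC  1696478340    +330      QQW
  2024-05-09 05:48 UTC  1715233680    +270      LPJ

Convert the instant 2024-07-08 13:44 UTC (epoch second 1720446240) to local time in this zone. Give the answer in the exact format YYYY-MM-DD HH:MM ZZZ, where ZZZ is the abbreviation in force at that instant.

2024-07-08 18:14 LPJ

Query: 2024-07-08 13:44 UTC
Rule 5/5 (LPJ, +04:30): 2024-05-09 05:48 UTC ≤ query < +∞
13·60 + 44 + 270 = 1094 min
1094 = 0·1440 + 1094; 1094 = 18·60 + 14 → 18:14, same day
→ 2024-07-08 18:14 LPJ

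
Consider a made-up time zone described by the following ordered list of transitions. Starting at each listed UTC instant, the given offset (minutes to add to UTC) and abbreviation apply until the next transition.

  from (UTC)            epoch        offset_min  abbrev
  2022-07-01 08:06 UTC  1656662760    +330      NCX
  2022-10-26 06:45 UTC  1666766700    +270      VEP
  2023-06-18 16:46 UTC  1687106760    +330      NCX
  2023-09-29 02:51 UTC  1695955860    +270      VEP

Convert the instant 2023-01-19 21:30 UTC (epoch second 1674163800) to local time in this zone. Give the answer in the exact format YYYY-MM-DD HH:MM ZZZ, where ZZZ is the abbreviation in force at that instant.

Query: 2023-01-19 21:30 UTC
Rule 2/4 (VEP, +04:30): 2022-10-26 06:45 UTC ≤ query < 2023-06-18 16:46 UTC
21·60 + 30 + 270 = 1560 min
1560 = 1·1440 + 120; 120 = 2·60 + 0 → 02:00, 2023-01-19 + 1 day = 2023-01-20
→ 2023-01-20 02:00 VEP

2023-01-20 02:00 VEP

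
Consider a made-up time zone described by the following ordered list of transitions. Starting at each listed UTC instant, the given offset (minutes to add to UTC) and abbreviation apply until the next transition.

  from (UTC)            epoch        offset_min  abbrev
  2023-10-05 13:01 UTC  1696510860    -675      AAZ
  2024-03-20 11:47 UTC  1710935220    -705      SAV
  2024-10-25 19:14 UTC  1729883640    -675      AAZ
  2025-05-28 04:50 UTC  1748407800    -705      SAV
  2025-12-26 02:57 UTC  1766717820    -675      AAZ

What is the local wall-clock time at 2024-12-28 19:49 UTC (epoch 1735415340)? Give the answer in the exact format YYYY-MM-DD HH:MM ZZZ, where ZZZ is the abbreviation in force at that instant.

2024-12-28 08:34 AAZ

Query: 2024-12-28 19:49 UTC
Rule 3/5 (AAZ, -11:15): 2024-10-25 19:14 UTC ≤ query < 2025-05-28 04:50 UTC
19·60 + 49 - 675 = 514 min
514 = 0·1440 + 514; 514 = 8·60 + 34 → 08:34, same day
→ 2024-12-28 08:34 AAZ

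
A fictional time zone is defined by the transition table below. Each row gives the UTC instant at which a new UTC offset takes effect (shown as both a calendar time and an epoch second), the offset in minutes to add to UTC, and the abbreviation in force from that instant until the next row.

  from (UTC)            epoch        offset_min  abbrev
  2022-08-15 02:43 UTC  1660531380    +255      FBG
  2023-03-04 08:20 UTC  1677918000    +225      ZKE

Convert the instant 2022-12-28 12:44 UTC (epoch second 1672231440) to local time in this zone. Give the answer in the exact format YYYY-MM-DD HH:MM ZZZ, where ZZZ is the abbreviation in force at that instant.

Query: 2022-12-28 12:44 UTC
Rule 1/2 (FBG, +04:15): 2022-08-15 02:43 UTC ≤ query < 2023-03-04 08:20 UTC
12·60 + 44 + 255 = 1019 min
1019 = 0·1440 + 1019; 1019 = 16·60 + 59 → 16:59, same day
→ 2022-12-28 16:59 FBG

2022-12-28 16:59 FBG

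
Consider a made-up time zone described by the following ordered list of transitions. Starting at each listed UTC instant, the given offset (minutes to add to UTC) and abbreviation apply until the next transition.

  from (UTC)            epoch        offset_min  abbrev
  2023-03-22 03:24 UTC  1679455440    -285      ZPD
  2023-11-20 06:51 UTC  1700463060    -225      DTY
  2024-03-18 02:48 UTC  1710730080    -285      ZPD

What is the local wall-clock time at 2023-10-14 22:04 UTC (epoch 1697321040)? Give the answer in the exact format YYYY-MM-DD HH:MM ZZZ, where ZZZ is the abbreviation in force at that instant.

Query: 2023-10-14 22:04 UTC
Rule 1/3 (ZPD, -04:45): 2023-03-22 03:24 UTC ≤ query < 2023-11-20 06:51 UTC
22·60 + 4 - 285 = 1039 min
1039 = 0·1440 + 1039; 1039 = 17·60 + 19 → 17:19, same day
→ 2023-10-14 17:19 ZPD

2023-10-14 17:19 ZPD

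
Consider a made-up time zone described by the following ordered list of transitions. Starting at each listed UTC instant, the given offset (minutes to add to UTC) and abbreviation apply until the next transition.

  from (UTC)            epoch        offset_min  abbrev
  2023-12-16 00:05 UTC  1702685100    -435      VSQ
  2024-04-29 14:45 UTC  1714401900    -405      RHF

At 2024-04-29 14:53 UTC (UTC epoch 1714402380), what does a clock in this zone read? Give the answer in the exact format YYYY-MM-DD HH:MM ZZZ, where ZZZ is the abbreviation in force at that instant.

2024-04-29 08:08 RHF

Query: 2024-04-29 14:53 UTC
Rule 2/2 (RHF, -06:45): 2024-04-29 14:45 UTC ≤ query < +∞
14·60 + 53 - 405 = 488 min
488 = 0·1440 + 488; 488 = 8·60 + 8 → 08:08, same day
→ 2024-04-29 08:08 RHF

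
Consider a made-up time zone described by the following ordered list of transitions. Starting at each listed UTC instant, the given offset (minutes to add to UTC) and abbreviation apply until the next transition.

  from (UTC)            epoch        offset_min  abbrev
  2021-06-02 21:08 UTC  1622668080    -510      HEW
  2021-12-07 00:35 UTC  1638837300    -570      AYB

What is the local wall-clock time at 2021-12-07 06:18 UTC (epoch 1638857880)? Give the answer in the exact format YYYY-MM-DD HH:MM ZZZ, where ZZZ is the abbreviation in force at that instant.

2021-12-06 20:48 AYB

Query: 2021-12-07 06:18 UTC
Rule 2/2 (AYB, -09:30): 2021-12-07 00:35 UTC ≤ query < +∞
6·60 + 18 - 570 = -192 min
-192 = -1·1440 + 1248; 1248 = 20·60 + 48 → 20:48, 2021-12-07 - 1 day = 2021-12-06
→ 2021-12-06 20:48 AYB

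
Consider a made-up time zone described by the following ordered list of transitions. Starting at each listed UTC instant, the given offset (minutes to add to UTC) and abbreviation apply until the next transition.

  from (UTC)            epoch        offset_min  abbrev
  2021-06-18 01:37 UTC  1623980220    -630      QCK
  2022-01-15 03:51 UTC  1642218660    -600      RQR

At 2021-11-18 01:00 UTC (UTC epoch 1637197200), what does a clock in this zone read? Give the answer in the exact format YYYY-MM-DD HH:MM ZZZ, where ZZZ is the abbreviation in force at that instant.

2021-11-17 14:30 QCK

Query: 2021-11-18 01:00 UTC
Rule 1/2 (QCK, -10:30): 2021-06-18 01:37 UTC ≤ query < 2022-01-15 03:51 UTC
1·60 + 0 - 630 = -570 min
-570 = -1·1440 + 870; 870 = 14·60 + 30 → 14:30, 2021-11-18 - 1 day = 2021-11-17
→ 2021-11-17 14:30 QCK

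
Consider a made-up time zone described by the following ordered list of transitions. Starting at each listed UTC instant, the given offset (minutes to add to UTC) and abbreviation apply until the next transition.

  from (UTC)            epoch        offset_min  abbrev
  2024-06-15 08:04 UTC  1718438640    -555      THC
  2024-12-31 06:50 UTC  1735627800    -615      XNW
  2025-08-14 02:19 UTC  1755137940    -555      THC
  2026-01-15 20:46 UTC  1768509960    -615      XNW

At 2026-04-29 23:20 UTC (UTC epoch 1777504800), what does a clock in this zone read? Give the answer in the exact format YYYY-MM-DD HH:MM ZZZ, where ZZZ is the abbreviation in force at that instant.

2026-04-29 13:05 XNW

Query: 2026-04-29 23:20 UTC
Rule 4/4 (XNW, -10:15): 2026-01-15 20:46 UTC ≤ query < +∞
23·60 + 20 - 615 = 785 min
785 = 0·1440 + 785; 785 = 13·60 + 5 → 13:05, same day
→ 2026-04-29 13:05 XNW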